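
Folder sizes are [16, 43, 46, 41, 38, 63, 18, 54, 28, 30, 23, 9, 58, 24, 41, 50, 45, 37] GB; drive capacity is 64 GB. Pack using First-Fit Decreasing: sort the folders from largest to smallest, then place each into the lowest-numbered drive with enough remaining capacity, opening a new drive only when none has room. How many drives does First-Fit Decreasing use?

Sorted descending: 63, 58, 54, 50, 46, 45, 43, 41, 41, 38, 37, 30, 28, 24, 23, 18, 16, 9.
Put 63 GB in drive 1; 1 GB remain.
Put 58 GB in drive 2; 6 GB remain.
Put 54 GB in drive 3; 10 GB remain.
Put 50 GB in drive 4; 14 GB remain.
Put 46 GB in drive 5; 18 GB remain.
Put 45 GB in drive 6; 19 GB remain.
Put 43 GB in drive 7; 21 GB remain.
Put 41 GB in drive 8; 23 GB remain.
Put 41 GB in drive 9; 23 GB remain.
Put 38 GB in drive 10; 26 GB remain.
Put 37 GB in drive 11; 27 GB remain.
Put 30 GB in drive 12; 34 GB remain.
Put 28 GB in drive 12; 6 GB remain.
Put 24 GB in drive 10; 2 GB remain.
Put 23 GB in drive 8; 0 GB remain.
Put 18 GB in drive 5; 0 GB remain.
Put 16 GB in drive 6; 3 GB remain.
Put 9 GB in drive 3; 1 GB remain.
Final drives: [63] [58] [54,9] [50] [46,18] [45,16] [43] [41,23] [41] [38,24] [37] [30,28].

12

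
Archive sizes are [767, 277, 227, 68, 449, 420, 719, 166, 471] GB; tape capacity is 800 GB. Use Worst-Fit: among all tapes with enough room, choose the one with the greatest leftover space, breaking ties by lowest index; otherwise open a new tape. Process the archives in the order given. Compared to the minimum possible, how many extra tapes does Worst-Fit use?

1

Worst-Fit: [767] [277,227,68] [449] [420,166] [719] [471] → 6 tapes.
Total size 3564 GB; any packing needs at least ⌈3564/800⌉ = 5 tapes.
An optimal packing achieves that bound: [767] [719,68] [471,277] [449,227] [420,166] → 5 tapes.
Excess: 6 − 5 = 1.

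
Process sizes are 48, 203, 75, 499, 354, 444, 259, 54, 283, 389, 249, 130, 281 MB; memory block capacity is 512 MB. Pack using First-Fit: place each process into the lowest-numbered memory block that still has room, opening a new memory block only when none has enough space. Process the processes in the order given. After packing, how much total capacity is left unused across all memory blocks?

Put 48 MB in memory block 1; 464 MB remain.
Put 203 MB in memory block 1; 261 MB remain.
Put 75 MB in memory block 1; 186 MB remain.
Put 499 MB in memory block 2; 13 MB remain.
Put 354 MB in memory block 3; 158 MB remain.
Put 444 MB in memory block 4; 68 MB remain.
Put 259 MB in memory block 5; 253 MB remain.
Put 54 MB in memory block 1; 132 MB remain.
Put 283 MB in memory block 6; 229 MB remain.
Put 389 MB in memory block 7; 123 MB remain.
Put 249 MB in memory block 5; 4 MB remain.
Put 130 MB in memory block 1; 2 MB remain.
Put 281 MB in memory block 8; 231 MB remain.
8 memory blocks × 512 MB = 4096 MB; used 3268 MB; unused 828 MB.

828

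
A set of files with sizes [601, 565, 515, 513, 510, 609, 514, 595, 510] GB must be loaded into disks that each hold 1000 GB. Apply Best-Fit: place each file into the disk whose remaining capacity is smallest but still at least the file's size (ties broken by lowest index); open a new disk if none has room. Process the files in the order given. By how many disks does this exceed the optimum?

0

Best-Fit: [601] [565] [515] [513] [510] [609] [514] [595] [510] → 9 disks.
9 files exceed 500 GB (half the capacity), and no two of those can share a disk, so at least 9 disks are needed.
So 9 is already optimal.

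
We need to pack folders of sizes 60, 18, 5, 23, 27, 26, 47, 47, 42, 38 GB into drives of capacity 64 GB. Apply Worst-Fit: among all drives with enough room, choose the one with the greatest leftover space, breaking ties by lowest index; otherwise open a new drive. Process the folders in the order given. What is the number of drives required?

Put 60 GB in drive 1; 4 GB remain.
Put 18 GB in drive 2; 46 GB remain.
Put 5 GB in drive 2; 41 GB remain.
Put 23 GB in drive 2; 18 GB remain.
Put 27 GB in drive 3; 37 GB remain.
Put 26 GB in drive 3; 11 GB remain.
Put 47 GB in drive 4; 17 GB remain.
Put 47 GB in drive 5; 17 GB remain.
Put 42 GB in drive 6; 22 GB remain.
Put 38 GB in drive 7; 26 GB remain.
Final drives: [60] [18,5,23] [27,26] [47] [47] [42] [38].

7 drives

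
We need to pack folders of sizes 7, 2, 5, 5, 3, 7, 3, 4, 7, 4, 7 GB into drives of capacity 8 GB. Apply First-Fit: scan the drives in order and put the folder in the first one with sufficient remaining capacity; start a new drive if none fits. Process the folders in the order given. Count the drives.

Put 7 GB in drive 1; 1 GB remain.
Put 2 GB in drive 2; 6 GB remain.
Put 5 GB in drive 2; 1 GB remain.
Put 5 GB in drive 3; 3 GB remain.
Put 3 GB in drive 3; 0 GB remain.
Put 7 GB in drive 4; 1 GB remain.
Put 3 GB in drive 5; 5 GB remain.
Put 4 GB in drive 5; 1 GB remain.
Put 7 GB in drive 6; 1 GB remain.
Put 4 GB in drive 7; 4 GB remain.
Put 7 GB in drive 8; 1 GB remain.
Final drives: [7] [2,5] [5,3] [7] [3,4] [7] [4] [7].

8 drives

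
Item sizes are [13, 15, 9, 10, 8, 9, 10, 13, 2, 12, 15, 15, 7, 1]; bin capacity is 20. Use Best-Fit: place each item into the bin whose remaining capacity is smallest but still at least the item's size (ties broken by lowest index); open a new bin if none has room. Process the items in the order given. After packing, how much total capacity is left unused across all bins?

41

bin 1: place 13, 7 left
bin 2: place 15, 5 left
bin 3: place 9, 11 left
bin 3: place 10, 1 left
bin 4: place 8, 12 left
bin 4: place 9, 3 left
bin 5: place 10, 10 left
bin 6: place 13, 7 left
bin 4: place 2, 1 left
bin 7: place 12, 8 left
bin 8: place 15, 5 left
bin 9: place 15, 5 left
bin 1: place 7, 0 left
bin 3: place 1, 0 left
9 bins × 20 = 180; used 139; unused 41.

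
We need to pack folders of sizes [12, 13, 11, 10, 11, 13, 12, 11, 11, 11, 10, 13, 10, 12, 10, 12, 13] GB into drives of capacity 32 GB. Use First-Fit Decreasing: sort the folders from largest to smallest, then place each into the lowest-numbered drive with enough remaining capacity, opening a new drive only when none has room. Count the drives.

7 drives

Sorted descending: 13, 13, 13, 13, 12, 12, 12, 12, 11, 11, 11, 11, 11, 10, 10, 10, 10.
13 GB → drive 1 (remaining 19 GB)
13 GB → drive 1 (remaining 6 GB)
13 GB → drive 2 (remaining 19 GB)
13 GB → drive 2 (remaining 6 GB)
12 GB → drive 3 (remaining 20 GB)
12 GB → drive 3 (remaining 8 GB)
12 GB → drive 4 (remaining 20 GB)
12 GB → drive 4 (remaining 8 GB)
11 GB → drive 5 (remaining 21 GB)
11 GB → drive 5 (remaining 10 GB)
11 GB → drive 6 (remaining 21 GB)
11 GB → drive 6 (remaining 10 GB)
11 GB → drive 7 (remaining 21 GB)
10 GB → drive 5 (remaining 0 GB)
10 GB → drive 6 (remaining 0 GB)
10 GB → drive 7 (remaining 11 GB)
10 GB → drive 7 (remaining 1 GB)
Final drives: [13,13] [13,13] [12,12] [12,12] [11,11,10] [11,11,10] [11,10,10].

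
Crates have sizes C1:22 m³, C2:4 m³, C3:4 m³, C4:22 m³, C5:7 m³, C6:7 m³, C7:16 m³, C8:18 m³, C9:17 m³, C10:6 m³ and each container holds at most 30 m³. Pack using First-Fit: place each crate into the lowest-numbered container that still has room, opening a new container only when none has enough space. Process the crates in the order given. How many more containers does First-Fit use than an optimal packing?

0

First-Fit: [22,4,4] [22,7] [7,16,6] [18] [17] → 5 containers.
Total size 123 m³; any packing needs at least ⌈123/30⌉ = 5 containers.
So 5 is already optimal.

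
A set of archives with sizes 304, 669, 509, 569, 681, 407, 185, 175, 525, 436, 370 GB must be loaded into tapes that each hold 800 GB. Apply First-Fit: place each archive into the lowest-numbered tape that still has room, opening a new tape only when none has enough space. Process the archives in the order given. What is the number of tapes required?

tape 1: place 304 GB, 496 GB left
tape 2: place 669 GB, 131 GB left
tape 3: place 509 GB, 291 GB left
tape 4: place 569 GB, 231 GB left
tape 5: place 681 GB, 119 GB left
tape 1: place 407 GB, 89 GB left
tape 3: place 185 GB, 106 GB left
tape 4: place 175 GB, 56 GB left
tape 6: place 525 GB, 275 GB left
tape 7: place 436 GB, 364 GB left
tape 8: place 370 GB, 430 GB left

8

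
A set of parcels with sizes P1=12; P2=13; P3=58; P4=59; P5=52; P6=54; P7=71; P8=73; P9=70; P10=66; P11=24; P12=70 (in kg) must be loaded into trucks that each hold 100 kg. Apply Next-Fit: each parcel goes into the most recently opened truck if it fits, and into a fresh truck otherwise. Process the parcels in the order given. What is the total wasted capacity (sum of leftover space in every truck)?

P1 (12 kg) → truck 1 (remaining 88 kg)
P2 (13 kg) → truck 1 (remaining 75 kg)
P3 (58 kg) → truck 1 (remaining 17 kg)
P4 (59 kg) → truck 2 (remaining 41 kg)
P5 (52 kg) → truck 3 (remaining 48 kg)
P6 (54 kg) → truck 4 (remaining 46 kg)
P7 (71 kg) → truck 5 (remaining 29 kg)
P8 (73 kg) → truck 6 (remaining 27 kg)
P9 (70 kg) → truck 7 (remaining 30 kg)
P10 (66 kg) → truck 8 (remaining 34 kg)
P11 (24 kg) → truck 8 (remaining 10 kg)
P12 (70 kg) → truck 9 (remaining 30 kg)
9 trucks × 100 kg = 900 kg; used 622 kg; unused 278 kg.

278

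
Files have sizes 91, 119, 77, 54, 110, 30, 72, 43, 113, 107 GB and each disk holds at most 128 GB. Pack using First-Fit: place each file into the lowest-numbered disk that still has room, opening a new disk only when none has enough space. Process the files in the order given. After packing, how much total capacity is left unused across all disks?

91 GB → disk 1 (remaining 37 GB)
119 GB → disk 2 (remaining 9 GB)
77 GB → disk 3 (remaining 51 GB)
54 GB → disk 4 (remaining 74 GB)
110 GB → disk 5 (remaining 18 GB)
30 GB → disk 1 (remaining 7 GB)
72 GB → disk 4 (remaining 2 GB)
43 GB → disk 3 (remaining 8 GB)
113 GB → disk 6 (remaining 15 GB)
107 GB → disk 7 (remaining 21 GB)
7 disks × 128 GB = 896 GB; used 816 GB; unused 80 GB.

80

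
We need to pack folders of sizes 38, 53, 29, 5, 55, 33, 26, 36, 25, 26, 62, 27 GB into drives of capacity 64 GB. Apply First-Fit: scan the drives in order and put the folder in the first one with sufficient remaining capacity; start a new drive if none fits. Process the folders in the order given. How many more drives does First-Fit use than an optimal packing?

1

First-Fit: [38,5] [53] [29,33] [55] [26,36] [25,26] [62] [27] → 8 drives.
Total size 415 GB; any packing needs at least ⌈415/64⌉ = 7 drives.
An optimal packing achieves that bound: [62] [55,5] [53] [38,26] [36,27] [33,29] [26,25] → 7 drives.
Excess: 8 − 7 = 1.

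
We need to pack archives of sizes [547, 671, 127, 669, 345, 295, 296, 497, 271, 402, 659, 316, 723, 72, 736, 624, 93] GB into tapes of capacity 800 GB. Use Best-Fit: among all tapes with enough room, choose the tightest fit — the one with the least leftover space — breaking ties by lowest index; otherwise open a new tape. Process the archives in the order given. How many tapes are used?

Put 547 GB in tape 1; 253 GB remain.
Put 671 GB in tape 2; 129 GB remain.
Put 127 GB in tape 2; 2 GB remain.
Put 669 GB in tape 3; 131 GB remain.
Put 345 GB in tape 4; 455 GB remain.
Put 295 GB in tape 4; 160 GB remain.
Put 296 GB in tape 5; 504 GB remain.
Put 497 GB in tape 5; 7 GB remain.
Put 271 GB in tape 6; 529 GB remain.
Put 402 GB in tape 6; 127 GB remain.
Put 659 GB in tape 7; 141 GB remain.
Put 316 GB in tape 8; 484 GB remain.
Put 723 GB in tape 9; 77 GB remain.
Put 72 GB in tape 9; 5 GB remain.
Put 736 GB in tape 10; 64 GB remain.
Put 624 GB in tape 11; 176 GB remain.
Put 93 GB in tape 6; 34 GB remain.

11 tapes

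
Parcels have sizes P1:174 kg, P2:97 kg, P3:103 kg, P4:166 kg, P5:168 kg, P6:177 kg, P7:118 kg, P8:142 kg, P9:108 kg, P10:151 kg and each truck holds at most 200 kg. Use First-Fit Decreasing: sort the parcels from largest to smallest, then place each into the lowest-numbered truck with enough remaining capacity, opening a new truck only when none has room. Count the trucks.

9

Sorted descending: 177, 174, 168, 166, 151, 142, 118, 108, 103, 97.
177 kg → truck 1 (remaining 23 kg)
174 kg → truck 2 (remaining 26 kg)
168 kg → truck 3 (remaining 32 kg)
166 kg → truck 4 (remaining 34 kg)
151 kg → truck 5 (remaining 49 kg)
142 kg → truck 6 (remaining 58 kg)
118 kg → truck 7 (remaining 82 kg)
108 kg → truck 8 (remaining 92 kg)
103 kg → truck 9 (remaining 97 kg)
97 kg → truck 9 (remaining 0 kg)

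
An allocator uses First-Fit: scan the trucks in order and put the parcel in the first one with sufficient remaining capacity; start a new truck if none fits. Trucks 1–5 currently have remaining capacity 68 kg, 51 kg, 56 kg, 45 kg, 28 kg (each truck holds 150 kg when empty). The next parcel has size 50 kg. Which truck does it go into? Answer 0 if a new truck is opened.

Trucks with room: truck 1 (68 kg), truck 2 (51 kg), truck 3 (56 kg).
The first with room is truck 1.

1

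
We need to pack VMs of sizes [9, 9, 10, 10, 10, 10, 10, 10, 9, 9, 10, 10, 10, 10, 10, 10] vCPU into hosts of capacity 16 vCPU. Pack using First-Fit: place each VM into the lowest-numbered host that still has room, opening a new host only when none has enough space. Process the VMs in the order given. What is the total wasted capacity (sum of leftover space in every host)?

9 vCPU → host 1 (remaining 7 vCPU)
9 vCPU → host 2 (remaining 7 vCPU)
10 vCPU → host 3 (remaining 6 vCPU)
10 vCPU → host 4 (remaining 6 vCPU)
10 vCPU → host 5 (remaining 6 vCPU)
10 vCPU → host 6 (remaining 6 vCPU)
10 vCPU → host 7 (remaining 6 vCPU)
10 vCPU → host 8 (remaining 6 vCPU)
9 vCPU → host 9 (remaining 7 vCPU)
9 vCPU → host 10 (remaining 7 vCPU)
10 vCPU → host 11 (remaining 6 vCPU)
10 vCPU → host 12 (remaining 6 vCPU)
10 vCPU → host 13 (remaining 6 vCPU)
10 vCPU → host 14 (remaining 6 vCPU)
10 vCPU → host 15 (remaining 6 vCPU)
10 vCPU → host 16 (remaining 6 vCPU)
16 hosts × 16 vCPU = 256 vCPU; used 156 vCPU; unused 100 vCPU.

100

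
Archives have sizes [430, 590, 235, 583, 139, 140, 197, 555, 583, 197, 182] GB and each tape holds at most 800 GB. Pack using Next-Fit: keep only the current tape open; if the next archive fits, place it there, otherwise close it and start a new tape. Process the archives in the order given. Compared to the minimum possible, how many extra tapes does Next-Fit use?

3

Next-Fit: [430] [590] [235] [583,139] [140,197] [555] [583,197] [182] → 8 tapes.
Total size 3831 GB; any packing needs at least ⌈3831/800⌉ = 5 tapes.
An optimal packing achieves that bound: [590,197] [583,197] [583,182] [555,235] [430,140,139] → 5 tapes.
Excess: 8 − 5 = 3.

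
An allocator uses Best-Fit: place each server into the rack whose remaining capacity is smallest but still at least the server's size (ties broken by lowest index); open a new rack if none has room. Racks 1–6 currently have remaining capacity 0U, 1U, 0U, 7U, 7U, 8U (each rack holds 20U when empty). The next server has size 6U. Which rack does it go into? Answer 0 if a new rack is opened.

Racks with room: rack 4 (7U), rack 5 (7U), rack 6 (8U).
Tightest fit is rack 4 with 7U free.

4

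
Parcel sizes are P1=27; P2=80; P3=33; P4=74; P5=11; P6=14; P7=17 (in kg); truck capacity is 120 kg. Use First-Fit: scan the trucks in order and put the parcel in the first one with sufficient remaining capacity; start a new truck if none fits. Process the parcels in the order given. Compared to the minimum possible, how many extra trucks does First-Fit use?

0

First-Fit: [27,80,11] [33,74] [14,17] → 3 trucks.
Total size 256 kg; any packing needs at least ⌈256/120⌉ = 3 trucks.
So 3 is already optimal.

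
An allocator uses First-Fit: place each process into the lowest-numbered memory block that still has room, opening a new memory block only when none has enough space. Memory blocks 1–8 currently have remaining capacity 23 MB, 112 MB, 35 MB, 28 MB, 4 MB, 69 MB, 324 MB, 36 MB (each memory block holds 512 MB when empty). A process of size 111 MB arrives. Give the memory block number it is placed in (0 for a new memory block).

2

Memory blocks with room: memory block 2 (112 MB), memory block 7 (324 MB).
The first with room is memory block 2.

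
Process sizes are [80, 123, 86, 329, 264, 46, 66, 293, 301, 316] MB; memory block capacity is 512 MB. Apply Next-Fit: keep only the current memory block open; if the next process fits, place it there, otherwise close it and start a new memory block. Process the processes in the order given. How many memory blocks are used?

6 memory blocks

Put 80 MB in memory block 1; 432 MB remain.
Put 123 MB in memory block 1; 309 MB remain.
Put 86 MB in memory block 1; 223 MB remain.
Put 329 MB in memory block 2; 183 MB remain.
Put 264 MB in memory block 3; 248 MB remain.
Put 46 MB in memory block 3; 202 MB remain.
Put 66 MB in memory block 3; 136 MB remain.
Put 293 MB in memory block 4; 219 MB remain.
Put 301 MB in memory block 5; 211 MB remain.
Put 316 MB in memory block 6; 196 MB remain.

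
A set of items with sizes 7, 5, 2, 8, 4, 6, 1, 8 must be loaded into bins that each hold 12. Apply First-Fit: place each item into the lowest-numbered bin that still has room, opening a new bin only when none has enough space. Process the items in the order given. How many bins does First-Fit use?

4

7 → bin 1 (remaining 5)
5 → bin 1 (remaining 0)
2 → bin 2 (remaining 10)
8 → bin 2 (remaining 2)
4 → bin 3 (remaining 8)
6 → bin 3 (remaining 2)
1 → bin 2 (remaining 1)
8 → bin 4 (remaining 4)
Final bins: [7,5] [2,8,1] [4,6] [8].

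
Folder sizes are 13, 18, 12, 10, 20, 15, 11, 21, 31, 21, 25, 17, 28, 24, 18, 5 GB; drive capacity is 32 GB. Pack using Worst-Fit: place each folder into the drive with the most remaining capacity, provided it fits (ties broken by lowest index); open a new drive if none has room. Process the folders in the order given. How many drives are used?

12 drives

drive 1: place 13 GB, 19 GB left
drive 1: place 18 GB, 1 GB left
drive 2: place 12 GB, 20 GB left
drive 2: place 10 GB, 10 GB left
drive 3: place 20 GB, 12 GB left
drive 4: place 15 GB, 17 GB left
drive 4: place 11 GB, 6 GB left
drive 5: place 21 GB, 11 GB left
drive 6: place 31 GB, 1 GB left
drive 7: place 21 GB, 11 GB left
drive 8: place 25 GB, 7 GB left
drive 9: place 17 GB, 15 GB left
drive 10: place 28 GB, 4 GB left
drive 11: place 24 GB, 8 GB left
drive 12: place 18 GB, 14 GB left
drive 9: place 5 GB, 10 GB left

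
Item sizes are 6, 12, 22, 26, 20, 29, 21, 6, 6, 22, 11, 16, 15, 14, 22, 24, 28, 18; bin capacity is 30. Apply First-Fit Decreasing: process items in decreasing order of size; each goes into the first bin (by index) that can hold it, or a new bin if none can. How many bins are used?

12

Sorted descending: 29, 28, 26, 24, 22, 22, 22, 21, 20, 18, 16, 15, 14, 12, 11, 6, 6, 6.
29 → bin 1 (remaining 1)
28 → bin 2 (remaining 2)
26 → bin 3 (remaining 4)
24 → bin 4 (remaining 6)
22 → bin 5 (remaining 8)
22 → bin 6 (remaining 8)
22 → bin 7 (remaining 8)
21 → bin 8 (remaining 9)
20 → bin 9 (remaining 10)
18 → bin 10 (remaining 12)
16 → bin 11 (remaining 14)
15 → bin 12 (remaining 15)
14 → bin 11 (remaining 0)
12 → bin 10 (remaining 0)
11 → bin 12 (remaining 4)
6 → bin 4 (remaining 0)
6 → bin 5 (remaining 2)
6 → bin 6 (remaining 2)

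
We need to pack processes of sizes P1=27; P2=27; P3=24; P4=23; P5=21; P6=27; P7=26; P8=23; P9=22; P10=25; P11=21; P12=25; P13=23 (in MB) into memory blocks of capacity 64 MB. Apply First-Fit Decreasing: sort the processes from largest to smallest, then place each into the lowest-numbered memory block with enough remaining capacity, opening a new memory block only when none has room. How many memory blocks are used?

6

Sorted descending: 27, 27, 27, 26, 25, 25, 24, 23, 23, 23, 22, 21, 21.
memory block 1: place 27 MB, 37 MB left
memory block 1: place 27 MB, 10 MB left
memory block 2: place 27 MB, 37 MB left
memory block 2: place 26 MB, 11 MB left
memory block 3: place 25 MB, 39 MB left
memory block 3: place 25 MB, 14 MB left
memory block 4: place 24 MB, 40 MB left
memory block 4: place 23 MB, 17 MB left
memory block 5: place 23 MB, 41 MB left
memory block 5: place 23 MB, 18 MB left
memory block 6: place 22 MB, 42 MB left
memory block 6: place 21 MB, 21 MB left
memory block 6: place 21 MB, 0 MB left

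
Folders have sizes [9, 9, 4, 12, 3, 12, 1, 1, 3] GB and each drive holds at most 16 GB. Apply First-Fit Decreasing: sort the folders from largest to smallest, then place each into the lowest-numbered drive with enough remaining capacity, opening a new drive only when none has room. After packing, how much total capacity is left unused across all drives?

10

Sorted descending: 12, 12, 9, 9, 4, 3, 3, 1, 1.
Put 12 GB in drive 1; 4 GB remain.
Put 12 GB in drive 2; 4 GB remain.
Put 9 GB in drive 3; 7 GB remain.
Put 9 GB in drive 4; 7 GB remain.
Put 4 GB in drive 1; 0 GB remain.
Put 3 GB in drive 2; 1 GB remain.
Put 3 GB in drive 3; 4 GB remain.
Put 1 GB in drive 2; 0 GB remain.
Put 1 GB in drive 3; 3 GB remain.
4 drives × 16 GB = 64 GB; used 54 GB; unused 10 GB.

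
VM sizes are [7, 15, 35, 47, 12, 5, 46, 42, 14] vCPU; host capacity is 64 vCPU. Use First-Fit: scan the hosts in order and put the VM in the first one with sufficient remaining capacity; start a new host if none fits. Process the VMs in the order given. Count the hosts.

4 hosts

7 vCPU → host 1 (remaining 57 vCPU)
15 vCPU → host 1 (remaining 42 vCPU)
35 vCPU → host 1 (remaining 7 vCPU)
47 vCPU → host 2 (remaining 17 vCPU)
12 vCPU → host 2 (remaining 5 vCPU)
5 vCPU → host 1 (remaining 2 vCPU)
46 vCPU → host 3 (remaining 18 vCPU)
42 vCPU → host 4 (remaining 22 vCPU)
14 vCPU → host 3 (remaining 4 vCPU)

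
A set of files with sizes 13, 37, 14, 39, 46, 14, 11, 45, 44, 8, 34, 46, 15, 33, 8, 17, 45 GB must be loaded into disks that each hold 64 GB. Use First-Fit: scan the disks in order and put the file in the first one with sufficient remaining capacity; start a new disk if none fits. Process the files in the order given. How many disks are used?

13 GB → disk 1 (remaining 51 GB)
37 GB → disk 1 (remaining 14 GB)
14 GB → disk 1 (remaining 0 GB)
39 GB → disk 2 (remaining 25 GB)
46 GB → disk 3 (remaining 18 GB)
14 GB → disk 2 (remaining 11 GB)
11 GB → disk 2 (remaining 0 GB)
45 GB → disk 4 (remaining 19 GB)
44 GB → disk 5 (remaining 20 GB)
8 GB → disk 3 (remaining 10 GB)
34 GB → disk 6 (remaining 30 GB)
46 GB → disk 7 (remaining 18 GB)
15 GB → disk 4 (remaining 4 GB)
33 GB → disk 8 (remaining 31 GB)
8 GB → disk 3 (remaining 2 GB)
17 GB → disk 5 (remaining 3 GB)
45 GB → disk 9 (remaining 19 GB)

9 disks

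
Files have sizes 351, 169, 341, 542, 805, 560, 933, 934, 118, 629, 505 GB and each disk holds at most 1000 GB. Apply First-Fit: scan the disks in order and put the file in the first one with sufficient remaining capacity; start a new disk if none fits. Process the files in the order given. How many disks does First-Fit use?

Put 351 GB in disk 1; 649 GB remain.
Put 169 GB in disk 1; 480 GB remain.
Put 341 GB in disk 1; 139 GB remain.
Put 542 GB in disk 2; 458 GB remain.
Put 805 GB in disk 3; 195 GB remain.
Put 560 GB in disk 4; 440 GB remain.
Put 933 GB in disk 5; 67 GB remain.
Put 934 GB in disk 6; 66 GB remain.
Put 118 GB in disk 1; 21 GB remain.
Put 629 GB in disk 7; 371 GB remain.
Put 505 GB in disk 8; 495 GB remain.
Final disks: [351,169,341,118] [542] [805] [560] [933] [934] [629] [505].

8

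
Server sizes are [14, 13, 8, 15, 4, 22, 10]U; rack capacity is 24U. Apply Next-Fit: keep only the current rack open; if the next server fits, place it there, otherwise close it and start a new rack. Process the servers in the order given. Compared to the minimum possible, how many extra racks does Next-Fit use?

Next-Fit: [14] [13,8] [15,4] [22] [10] → 5 racks.
Total size 86U; any packing needs at least ⌈86/24⌉ = 4 racks.
An optimal packing achieves that bound: [22] [15,8] [14,10] [13,4] → 4 racks.
Excess: 5 − 4 = 1.

1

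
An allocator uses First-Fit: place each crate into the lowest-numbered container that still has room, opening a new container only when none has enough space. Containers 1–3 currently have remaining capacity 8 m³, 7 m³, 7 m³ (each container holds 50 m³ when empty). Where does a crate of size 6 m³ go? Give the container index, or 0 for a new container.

1

Containers with room: container 1 (8 m³), container 2 (7 m³), container 3 (7 m³).
The first with room is container 1.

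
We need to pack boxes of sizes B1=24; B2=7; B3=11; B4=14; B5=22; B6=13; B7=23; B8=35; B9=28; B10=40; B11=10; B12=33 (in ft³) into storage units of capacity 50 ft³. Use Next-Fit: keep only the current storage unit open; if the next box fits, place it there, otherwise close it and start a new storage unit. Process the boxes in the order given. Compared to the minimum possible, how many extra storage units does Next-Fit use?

Next-Fit: [24,7,11] [14,22,13] [23] [35] [28] [40,10] [33] → 7 storage units.
Total size 260 ft³; any packing needs at least ⌈260/50⌉ = 6 storage units.
An optimal packing achieves that bound: [40,10] [35,14] [33,13] [28,22] [24,23] [11,7] → 6 storage units.
Excess: 7 − 6 = 1.

1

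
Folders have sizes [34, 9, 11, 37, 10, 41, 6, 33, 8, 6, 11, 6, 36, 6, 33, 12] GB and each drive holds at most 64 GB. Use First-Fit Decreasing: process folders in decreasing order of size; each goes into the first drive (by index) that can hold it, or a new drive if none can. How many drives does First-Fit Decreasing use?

Sorted descending: 41, 37, 36, 34, 33, 33, 12, 11, 11, 10, 9, 8, 6, 6, 6, 6.
41 GB → drive 1 (remaining 23 GB)
37 GB → drive 2 (remaining 27 GB)
36 GB → drive 3 (remaining 28 GB)
34 GB → drive 4 (remaining 30 GB)
33 GB → drive 5 (remaining 31 GB)
33 GB → drive 6 (remaining 31 GB)
12 GB → drive 1 (remaining 11 GB)
11 GB → drive 1 (remaining 0 GB)
11 GB → drive 2 (remaining 16 GB)
10 GB → drive 2 (remaining 6 GB)
9 GB → drive 3 (remaining 19 GB)
8 GB → drive 3 (remaining 11 GB)
6 GB → drive 2 (remaining 0 GB)
6 GB → drive 3 (remaining 5 GB)
6 GB → drive 4 (remaining 24 GB)
6 GB → drive 4 (remaining 18 GB)

6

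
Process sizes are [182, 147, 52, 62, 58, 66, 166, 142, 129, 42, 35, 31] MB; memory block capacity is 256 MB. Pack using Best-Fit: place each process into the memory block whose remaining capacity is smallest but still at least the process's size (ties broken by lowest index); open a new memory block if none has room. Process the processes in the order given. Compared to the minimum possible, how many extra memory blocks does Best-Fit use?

Best-Fit: [182,52] [147,62,42] [58,66,129] [166,35,31] [142] → 5 memory blocks.
Total size 1112 MB; any packing needs at least ⌈1112/256⌉ = 5 memory blocks.
So 5 is already optimal.

0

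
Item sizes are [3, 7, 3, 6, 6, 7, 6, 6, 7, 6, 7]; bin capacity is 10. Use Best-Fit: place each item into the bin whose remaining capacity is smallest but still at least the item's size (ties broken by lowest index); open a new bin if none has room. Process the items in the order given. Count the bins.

3 → bin 1 (remaining 7)
7 → bin 1 (remaining 0)
3 → bin 2 (remaining 7)
6 → bin 2 (remaining 1)
6 → bin 3 (remaining 4)
7 → bin 4 (remaining 3)
6 → bin 5 (remaining 4)
6 → bin 6 (remaining 4)
7 → bin 7 (remaining 3)
6 → bin 8 (remaining 4)
7 → bin 9 (remaining 3)
Final bins: [3,7] [3,6] [6] [7] [6] [6] [7] [6] [7].

9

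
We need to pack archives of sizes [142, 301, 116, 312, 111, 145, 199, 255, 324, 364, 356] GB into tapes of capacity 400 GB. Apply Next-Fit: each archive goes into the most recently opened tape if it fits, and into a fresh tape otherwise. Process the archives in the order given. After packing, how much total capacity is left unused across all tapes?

1375

Put 142 GB in tape 1; 258 GB remain.
Put 301 GB in tape 2; 99 GB remain.
Put 116 GB in tape 3; 284 GB remain.
Put 312 GB in tape 4; 88 GB remain.
Put 111 GB in tape 5; 289 GB remain.
Put 145 GB in tape 5; 144 GB remain.
Put 199 GB in tape 6; 201 GB remain.
Put 255 GB in tape 7; 145 GB remain.
Put 324 GB in tape 8; 76 GB remain.
Put 364 GB in tape 9; 36 GB remain.
Put 356 GB in tape 10; 44 GB remain.
10 tapes × 400 GB = 4000 GB; used 2625 GB; unused 1375 GB.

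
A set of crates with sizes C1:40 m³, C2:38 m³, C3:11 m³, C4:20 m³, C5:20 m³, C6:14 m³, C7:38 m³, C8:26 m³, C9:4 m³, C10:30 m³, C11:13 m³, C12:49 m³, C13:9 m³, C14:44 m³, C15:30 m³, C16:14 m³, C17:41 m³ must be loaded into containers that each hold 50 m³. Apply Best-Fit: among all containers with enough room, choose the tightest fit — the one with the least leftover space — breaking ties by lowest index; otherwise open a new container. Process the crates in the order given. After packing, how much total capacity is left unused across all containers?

59

C1 (40 m³) → container 1 (remaining 10 m³)
C2 (38 m³) → container 2 (remaining 12 m³)
C3 (11 m³) → container 2 (remaining 1 m³)
C4 (20 m³) → container 3 (remaining 30 m³)
C5 (20 m³) → container 3 (remaining 10 m³)
C6 (14 m³) → container 4 (remaining 36 m³)
C7 (38 m³) → container 5 (remaining 12 m³)
C8 (26 m³) → container 4 (remaining 10 m³)
C9 (4 m³) → container 1 (remaining 6 m³)
C10 (30 m³) → container 6 (remaining 20 m³)
C11 (13 m³) → container 6 (remaining 7 m³)
C12 (49 m³) → container 7 (remaining 1 m³)
C13 (9 m³) → container 3 (remaining 1 m³)
C14 (44 m³) → container 8 (remaining 6 m³)
C15 (30 m³) → container 9 (remaining 20 m³)
C16 (14 m³) → container 9 (remaining 6 m³)
C17 (41 m³) → container 10 (remaining 9 m³)
10 containers × 50 m³ = 500 m³; used 441 m³; unused 59 m³.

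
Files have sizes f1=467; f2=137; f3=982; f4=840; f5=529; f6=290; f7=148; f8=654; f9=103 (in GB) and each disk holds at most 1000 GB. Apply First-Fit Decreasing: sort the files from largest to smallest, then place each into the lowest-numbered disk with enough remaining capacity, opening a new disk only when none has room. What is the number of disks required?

Sorted descending: 982, 840, 654, 529, 467, 290, 148, 137, 103.
Put 982 GB in disk 1; 18 GB remain.
Put 840 GB in disk 2; 160 GB remain.
Put 654 GB in disk 3; 346 GB remain.
Put 529 GB in disk 4; 471 GB remain.
Put 467 GB in disk 4; 4 GB remain.
Put 290 GB in disk 3; 56 GB remain.
Put 148 GB in disk 2; 12 GB remain.
Put 137 GB in disk 5; 863 GB remain.
Put 103 GB in disk 5; 760 GB remain.
Final disks: [982] [840,148] [654,290] [529,467] [137,103].

5 disks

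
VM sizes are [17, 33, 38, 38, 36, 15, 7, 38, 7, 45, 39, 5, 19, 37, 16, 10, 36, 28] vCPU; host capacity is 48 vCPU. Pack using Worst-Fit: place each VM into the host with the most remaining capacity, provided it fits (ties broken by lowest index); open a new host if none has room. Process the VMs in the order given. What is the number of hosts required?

17 vCPU → host 1 (remaining 31 vCPU)
33 vCPU → host 2 (remaining 15 vCPU)
38 vCPU → host 3 (remaining 10 vCPU)
38 vCPU → host 4 (remaining 10 vCPU)
36 vCPU → host 5 (remaining 12 vCPU)
15 vCPU → host 1 (remaining 16 vCPU)
7 vCPU → host 1 (remaining 9 vCPU)
38 vCPU → host 6 (remaining 10 vCPU)
7 vCPU → host 2 (remaining 8 vCPU)
45 vCPU → host 7 (remaining 3 vCPU)
39 vCPU → host 8 (remaining 9 vCPU)
5 vCPU → host 5 (remaining 7 vCPU)
19 vCPU → host 9 (remaining 29 vCPU)
37 vCPU → host 10 (remaining 11 vCPU)
16 vCPU → host 9 (remaining 13 vCPU)
10 vCPU → host 9 (remaining 3 vCPU)
36 vCPU → host 11 (remaining 12 vCPU)
28 vCPU → host 12 (remaining 20 vCPU)

12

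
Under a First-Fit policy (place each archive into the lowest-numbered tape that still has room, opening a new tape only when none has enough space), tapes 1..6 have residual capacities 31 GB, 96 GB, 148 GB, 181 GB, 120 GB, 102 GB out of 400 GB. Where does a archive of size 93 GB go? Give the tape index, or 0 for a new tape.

2

Tapes with room: tape 2 (96 GB), tape 3 (148 GB), tape 4 (181 GB), tape 5 (120 GB), tape 6 (102 GB).
The first with room is tape 2.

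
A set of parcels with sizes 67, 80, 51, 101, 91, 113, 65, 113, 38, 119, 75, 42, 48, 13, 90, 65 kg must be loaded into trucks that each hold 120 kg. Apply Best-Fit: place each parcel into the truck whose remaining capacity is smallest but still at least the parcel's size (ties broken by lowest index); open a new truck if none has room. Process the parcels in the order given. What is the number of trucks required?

11 trucks

truck 1: place 67 kg, 53 kg left
truck 2: place 80 kg, 40 kg left
truck 1: place 51 kg, 2 kg left
truck 3: place 101 kg, 19 kg left
truck 4: place 91 kg, 29 kg left
truck 5: place 113 kg, 7 kg left
truck 6: place 65 kg, 55 kg left
truck 7: place 113 kg, 7 kg left
truck 2: place 38 kg, 2 kg left
truck 8: place 119 kg, 1 kg left
truck 9: place 75 kg, 45 kg left
truck 9: place 42 kg, 3 kg left
truck 6: place 48 kg, 7 kg left
truck 3: place 13 kg, 6 kg left
truck 10: place 90 kg, 30 kg left
truck 11: place 65 kg, 55 kg left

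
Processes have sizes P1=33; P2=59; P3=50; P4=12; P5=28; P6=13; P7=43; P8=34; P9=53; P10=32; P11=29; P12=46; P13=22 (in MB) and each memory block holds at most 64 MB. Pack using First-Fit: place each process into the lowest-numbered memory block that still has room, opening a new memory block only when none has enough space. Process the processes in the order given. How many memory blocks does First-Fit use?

Put P1 (33 MB) in memory block 1; 31 MB remain.
Put P2 (59 MB) in memory block 2; 5 MB remain.
Put P3 (50 MB) in memory block 3; 14 MB remain.
Put P4 (12 MB) in memory block 1; 19 MB remain.
Put P5 (28 MB) in memory block 4; 36 MB remain.
Put P6 (13 MB) in memory block 1; 6 MB remain.
Put P7 (43 MB) in memory block 5; 21 MB remain.
Put P8 (34 MB) in memory block 4; 2 MB remain.
Put P9 (53 MB) in memory block 6; 11 MB remain.
Put P10 (32 MB) in memory block 7; 32 MB remain.
Put P11 (29 MB) in memory block 7; 3 MB remain.
Put P12 (46 MB) in memory block 8; 18 MB remain.
Put P13 (22 MB) in memory block 9; 42 MB remain.
Final memory blocks: [33,12,13] [59] [50] [28,34] [43] [53] [32,29] [46] [22].

9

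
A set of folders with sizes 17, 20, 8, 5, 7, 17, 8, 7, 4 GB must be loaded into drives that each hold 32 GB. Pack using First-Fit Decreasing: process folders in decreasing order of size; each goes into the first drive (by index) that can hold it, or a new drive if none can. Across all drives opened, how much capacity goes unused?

Sorted descending: 20, 17, 17, 8, 8, 7, 7, 5, 4.
20 GB → drive 1 (remaining 12 GB)
17 GB → drive 2 (remaining 15 GB)
17 GB → drive 3 (remaining 15 GB)
8 GB → drive 1 (remaining 4 GB)
8 GB → drive 2 (remaining 7 GB)
7 GB → drive 2 (remaining 0 GB)
7 GB → drive 3 (remaining 8 GB)
5 GB → drive 3 (remaining 3 GB)
4 GB → drive 1 (remaining 0 GB)
3 drives × 32 GB = 96 GB; used 93 GB; unused 3 GB.

3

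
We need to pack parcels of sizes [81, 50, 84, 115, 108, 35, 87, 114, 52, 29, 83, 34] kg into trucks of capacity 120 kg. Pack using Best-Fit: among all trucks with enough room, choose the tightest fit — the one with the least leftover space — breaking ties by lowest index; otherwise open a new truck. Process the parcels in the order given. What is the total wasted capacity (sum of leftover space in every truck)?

81 kg → truck 1 (remaining 39 kg)
50 kg → truck 2 (remaining 70 kg)
84 kg → truck 3 (remaining 36 kg)
115 kg → truck 4 (remaining 5 kg)
108 kg → truck 5 (remaining 12 kg)
35 kg → truck 3 (remaining 1 kg)
87 kg → truck 6 (remaining 33 kg)
114 kg → truck 7 (remaining 6 kg)
52 kg → truck 2 (remaining 18 kg)
29 kg → truck 6 (remaining 4 kg)
83 kg → truck 8 (remaining 37 kg)
34 kg → truck 8 (remaining 3 kg)
8 trucks × 120 kg = 960 kg; used 872 kg; unused 88 kg.

88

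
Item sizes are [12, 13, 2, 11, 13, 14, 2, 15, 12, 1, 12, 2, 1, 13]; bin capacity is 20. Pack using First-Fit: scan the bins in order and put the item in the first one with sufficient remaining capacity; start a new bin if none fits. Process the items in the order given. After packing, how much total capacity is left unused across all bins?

bin 1: place 12, 8 left
bin 2: place 13, 7 left
bin 1: place 2, 6 left
bin 3: place 11, 9 left
bin 4: place 13, 7 left
bin 5: place 14, 6 left
bin 1: place 2, 4 left
bin 6: place 15, 5 left
bin 7: place 12, 8 left
bin 1: place 1, 3 left
bin 8: place 12, 8 left
bin 1: place 2, 1 left
bin 1: place 1, 0 left
bin 9: place 13, 7 left
9 bins × 20 = 180; used 123; unused 57.

57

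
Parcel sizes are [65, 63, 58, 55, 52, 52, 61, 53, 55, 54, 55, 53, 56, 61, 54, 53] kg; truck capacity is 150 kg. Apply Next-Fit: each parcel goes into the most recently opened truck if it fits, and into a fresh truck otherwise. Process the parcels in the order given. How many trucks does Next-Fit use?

truck 1: place 65 kg, 85 kg left
truck 1: place 63 kg, 22 kg left
truck 2: place 58 kg, 92 kg left
truck 2: place 55 kg, 37 kg left
truck 3: place 52 kg, 98 kg left
truck 3: place 52 kg, 46 kg left
truck 4: place 61 kg, 89 kg left
truck 4: place 53 kg, 36 kg left
truck 5: place 55 kg, 95 kg left
truck 5: place 54 kg, 41 kg left
truck 6: place 55 kg, 95 kg left
truck 6: place 53 kg, 42 kg left
truck 7: place 56 kg, 94 kg left
truck 7: place 61 kg, 33 kg left
truck 8: place 54 kg, 96 kg left
truck 8: place 53 kg, 43 kg left
Final trucks: [65,63] [58,55] [52,52] [61,53] [55,54] [55,53] [56,61] [54,53].

8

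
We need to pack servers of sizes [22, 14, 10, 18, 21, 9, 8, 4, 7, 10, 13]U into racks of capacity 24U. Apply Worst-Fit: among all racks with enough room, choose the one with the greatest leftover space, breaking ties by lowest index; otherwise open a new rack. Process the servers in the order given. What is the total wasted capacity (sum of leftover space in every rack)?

rack 1: place 22U, 2U left
rack 2: place 14U, 10U left
rack 2: place 10U, 0U left
rack 3: place 18U, 6U left
rack 4: place 21U, 3U left
rack 5: place 9U, 15U left
rack 5: place 8U, 7U left
rack 5: place 4U, 3U left
rack 6: place 7U, 17U left
rack 6: place 10U, 7U left
rack 7: place 13U, 11U left
7 racks × 24U = 168U; used 136U; unused 32U.

32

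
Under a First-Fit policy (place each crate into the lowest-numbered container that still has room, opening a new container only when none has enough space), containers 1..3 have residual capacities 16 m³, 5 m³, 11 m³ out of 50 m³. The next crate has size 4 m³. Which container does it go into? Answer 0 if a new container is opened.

1

Containers with room: container 1 (16 m³), container 2 (5 m³), container 3 (11 m³).
The first with room is container 1.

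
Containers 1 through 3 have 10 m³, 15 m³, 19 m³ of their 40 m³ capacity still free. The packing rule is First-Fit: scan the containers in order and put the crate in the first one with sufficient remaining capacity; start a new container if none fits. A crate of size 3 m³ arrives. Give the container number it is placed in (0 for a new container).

Containers with room: container 1 (10 m³), container 2 (15 m³), container 3 (19 m³).
The first with room is container 1.

1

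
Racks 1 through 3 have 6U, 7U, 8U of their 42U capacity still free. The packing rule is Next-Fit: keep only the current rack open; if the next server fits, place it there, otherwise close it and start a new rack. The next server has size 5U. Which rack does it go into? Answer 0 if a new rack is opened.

Next-Fit only looks at rack 3, which has 8U free.
5U fits there.

3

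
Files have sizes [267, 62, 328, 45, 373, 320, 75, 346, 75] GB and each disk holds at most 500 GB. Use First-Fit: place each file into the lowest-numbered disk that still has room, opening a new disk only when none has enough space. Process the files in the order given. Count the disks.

5

Put 267 GB in disk 1; 233 GB remain.
Put 62 GB in disk 1; 171 GB remain.
Put 328 GB in disk 2; 172 GB remain.
Put 45 GB in disk 1; 126 GB remain.
Put 373 GB in disk 3; 127 GB remain.
Put 320 GB in disk 4; 180 GB remain.
Put 75 GB in disk 1; 51 GB remain.
Put 346 GB in disk 5; 154 GB remain.
Put 75 GB in disk 2; 97 GB remain.
Final disks: [267,62,45,75] [328,75] [373] [320] [346].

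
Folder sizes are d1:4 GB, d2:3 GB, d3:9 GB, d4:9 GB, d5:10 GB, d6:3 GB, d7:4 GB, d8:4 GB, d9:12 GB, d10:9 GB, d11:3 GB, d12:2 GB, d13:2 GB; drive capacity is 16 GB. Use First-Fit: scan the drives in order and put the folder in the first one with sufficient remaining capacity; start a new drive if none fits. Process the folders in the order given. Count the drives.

d1 (4 GB) → drive 1 (remaining 12 GB)
d2 (3 GB) → drive 1 (remaining 9 GB)
d3 (9 GB) → drive 1 (remaining 0 GB)
d4 (9 GB) → drive 2 (remaining 7 GB)
d5 (10 GB) → drive 3 (remaining 6 GB)
d6 (3 GB) → drive 2 (remaining 4 GB)
d7 (4 GB) → drive 2 (remaining 0 GB)
d8 (4 GB) → drive 3 (remaining 2 GB)
d9 (12 GB) → drive 4 (remaining 4 GB)
d10 (9 GB) → drive 5 (remaining 7 GB)
d11 (3 GB) → drive 4 (remaining 1 GB)
d12 (2 GB) → drive 3 (remaining 0 GB)
d13 (2 GB) → drive 5 (remaining 5 GB)
Final drives: [4,3,9] [9,3,4] [10,4,2] [12,3] [9,2].

5 drives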